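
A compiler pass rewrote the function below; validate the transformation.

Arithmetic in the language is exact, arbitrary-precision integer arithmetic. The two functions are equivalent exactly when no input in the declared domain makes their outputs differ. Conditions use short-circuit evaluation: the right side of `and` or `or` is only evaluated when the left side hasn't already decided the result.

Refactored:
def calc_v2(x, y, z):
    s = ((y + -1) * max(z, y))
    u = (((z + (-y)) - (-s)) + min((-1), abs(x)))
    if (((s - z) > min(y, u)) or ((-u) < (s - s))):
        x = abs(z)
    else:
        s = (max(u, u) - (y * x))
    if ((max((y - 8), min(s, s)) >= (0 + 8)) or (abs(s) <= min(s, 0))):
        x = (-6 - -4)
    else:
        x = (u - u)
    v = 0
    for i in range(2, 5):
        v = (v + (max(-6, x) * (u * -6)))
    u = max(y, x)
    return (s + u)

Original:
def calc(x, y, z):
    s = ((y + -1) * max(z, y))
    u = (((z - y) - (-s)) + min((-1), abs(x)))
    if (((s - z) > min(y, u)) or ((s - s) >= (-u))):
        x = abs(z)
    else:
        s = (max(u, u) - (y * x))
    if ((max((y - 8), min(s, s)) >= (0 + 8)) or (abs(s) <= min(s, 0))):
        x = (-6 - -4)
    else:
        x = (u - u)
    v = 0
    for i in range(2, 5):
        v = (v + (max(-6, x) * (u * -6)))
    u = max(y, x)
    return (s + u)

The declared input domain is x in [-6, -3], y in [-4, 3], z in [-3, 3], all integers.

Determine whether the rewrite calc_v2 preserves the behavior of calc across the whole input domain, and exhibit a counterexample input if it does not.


Try x=-6, y=1, z=2.
calc: s = 0; u = 0; (((s - z) > min(y, u)) or ((s - s) >= (-u))) -> true; x = 2; ((max((y - 8), min(s, s)) >= (0 + 8)) or (abs(s) <= min(s, 0))) -> true; x = -2; v = 0; [i=2]; v = 0; [i=3]; v = 0; [i=4]; v = 0; u = 1; return 1
calc_v2: s = 0; u = 0; (((s - z) > min(y, u)) or ((-u) < (s - s))) -> false; s = 6; ((max((y - 8), min(s, s)) >= (0 + 8)) or (abs(s) <= min(s, 0))) -> false; x = 0; v = 0; [i=2]; v = 0; [i=3]; v = 0; [i=4]; v = 0; u = 1; return 7
1 != 7, so the rewrite changes behavior.
verdict: not equivalent; witness: x=-6, y=1, z=2


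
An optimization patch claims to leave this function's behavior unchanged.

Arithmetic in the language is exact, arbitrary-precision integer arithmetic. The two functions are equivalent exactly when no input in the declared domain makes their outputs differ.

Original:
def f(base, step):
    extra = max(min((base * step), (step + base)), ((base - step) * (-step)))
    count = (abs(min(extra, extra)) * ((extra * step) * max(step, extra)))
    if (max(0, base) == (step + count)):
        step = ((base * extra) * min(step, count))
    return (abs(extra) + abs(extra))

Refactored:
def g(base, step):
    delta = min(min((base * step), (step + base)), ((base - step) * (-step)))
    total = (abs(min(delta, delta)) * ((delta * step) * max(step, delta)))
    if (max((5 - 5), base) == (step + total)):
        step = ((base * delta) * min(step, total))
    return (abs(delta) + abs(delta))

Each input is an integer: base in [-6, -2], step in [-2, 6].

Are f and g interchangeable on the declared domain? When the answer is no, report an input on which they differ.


base=-6, step=-1 yields 10 from f but 14 from g.
verdict: not equivalent; witness: base=-6, step=-1


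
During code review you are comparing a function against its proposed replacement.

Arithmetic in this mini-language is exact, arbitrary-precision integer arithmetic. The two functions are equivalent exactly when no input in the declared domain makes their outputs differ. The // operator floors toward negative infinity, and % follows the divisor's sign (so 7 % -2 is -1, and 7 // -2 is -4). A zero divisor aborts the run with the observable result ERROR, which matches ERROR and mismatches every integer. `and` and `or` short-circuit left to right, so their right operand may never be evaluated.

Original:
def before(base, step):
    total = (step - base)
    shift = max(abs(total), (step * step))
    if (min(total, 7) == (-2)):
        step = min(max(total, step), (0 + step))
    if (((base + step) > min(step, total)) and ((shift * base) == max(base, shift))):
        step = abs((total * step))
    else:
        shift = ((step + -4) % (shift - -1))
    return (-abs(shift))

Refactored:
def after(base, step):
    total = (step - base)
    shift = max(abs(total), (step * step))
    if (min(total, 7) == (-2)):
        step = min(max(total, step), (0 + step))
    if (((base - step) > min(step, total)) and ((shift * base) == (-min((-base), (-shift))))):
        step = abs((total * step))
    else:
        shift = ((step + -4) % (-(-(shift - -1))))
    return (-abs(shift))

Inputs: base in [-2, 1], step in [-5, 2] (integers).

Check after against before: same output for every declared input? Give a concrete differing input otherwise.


Consider the input base=1, step=2.
before: total=1, then shift=4, then (min(total, 7) == (-2)) is false, then (((base + step) > min(step, total)) and ((shift * base) == max(base, shift))) is true, then step=2, then returns -4
after: total=1, then shift=4, then (min(total, 7) == (-2)) is false, then (((base - step) > min(step, total)) and ((shift * base) == (-min((-base), (-shift))))) is false, then shift=3, then returns -3
-4 != -3, so the rewrite changes behavior.
verdict: not equivalent; witness: base=1, step=2


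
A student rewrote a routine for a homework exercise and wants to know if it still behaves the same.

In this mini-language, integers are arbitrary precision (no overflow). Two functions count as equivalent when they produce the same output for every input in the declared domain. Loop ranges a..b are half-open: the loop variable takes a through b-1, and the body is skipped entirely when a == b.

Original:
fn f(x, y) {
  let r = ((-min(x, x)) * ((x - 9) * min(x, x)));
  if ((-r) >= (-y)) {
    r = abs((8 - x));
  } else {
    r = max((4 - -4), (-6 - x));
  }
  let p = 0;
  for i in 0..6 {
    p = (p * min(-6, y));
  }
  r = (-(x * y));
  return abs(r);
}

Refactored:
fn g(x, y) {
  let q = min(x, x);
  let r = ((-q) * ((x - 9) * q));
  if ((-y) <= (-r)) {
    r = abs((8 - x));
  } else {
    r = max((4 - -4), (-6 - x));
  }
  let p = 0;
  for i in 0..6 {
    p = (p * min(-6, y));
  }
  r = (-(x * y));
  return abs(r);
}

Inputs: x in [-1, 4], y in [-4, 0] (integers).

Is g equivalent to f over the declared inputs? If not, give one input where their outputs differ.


Reading the diff, among the changes: statement counts differ, plus comparison usage differs, plus min/max/abs usage differs, plus local variable names differ.
Spot check at x=0, y=-2 — f: r := 0 | ((-r) >= (-y)): false | r := 8 | p := 0 | iter i=0: | p := 0 | iter i=1: | p := 0 | iter i=2: | p := 0 | iter i=3: | p := 0 | iter i=4: | p := 0 | iter i=5: | p := 0 | r := 0 | result 0. g: q := 0 | r := 0 | ((-y) <= (-r)): false | r := 8 | p := 0 | iter i=0: | p := 0 | iter i=1: | p := 0 | iter i=2: | p := 0 | iter i=3: | p := 0 | iter i=4: | p := 0 | iter i=5: | p := 0 | r := 0 | result 0. Both give 0.
An exhaustive pass over the 30 declared inputs shows identical outputs.
verdict: equivalent


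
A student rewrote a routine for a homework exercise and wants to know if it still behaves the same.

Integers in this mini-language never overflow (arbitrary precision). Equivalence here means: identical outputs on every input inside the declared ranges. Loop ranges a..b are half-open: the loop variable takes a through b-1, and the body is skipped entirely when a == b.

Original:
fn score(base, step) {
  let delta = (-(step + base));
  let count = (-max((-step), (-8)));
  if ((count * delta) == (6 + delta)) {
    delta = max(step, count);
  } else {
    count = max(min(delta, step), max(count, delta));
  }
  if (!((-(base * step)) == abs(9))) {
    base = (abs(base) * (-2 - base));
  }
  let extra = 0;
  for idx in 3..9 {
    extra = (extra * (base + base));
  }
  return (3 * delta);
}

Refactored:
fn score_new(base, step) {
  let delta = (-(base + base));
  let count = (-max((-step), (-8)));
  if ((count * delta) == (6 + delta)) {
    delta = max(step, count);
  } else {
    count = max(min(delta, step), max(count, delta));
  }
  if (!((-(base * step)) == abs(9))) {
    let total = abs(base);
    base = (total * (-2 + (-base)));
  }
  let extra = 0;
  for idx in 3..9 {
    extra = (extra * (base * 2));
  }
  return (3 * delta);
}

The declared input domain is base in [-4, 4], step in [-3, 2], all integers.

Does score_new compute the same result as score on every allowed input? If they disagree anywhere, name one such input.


The rewrite breaks on base=-4, step=-3, where the results are 21 and 24.
score: delta becomes 7; next count becomes -3; next ((count * delta) == (6 + delta)) evaluates to false; next count becomes 7; next (!((-(base * step)) == abs(9))) evaluates to true; next base becomes 8; next extra becomes 0; next at idx=3:; next extra becomes 0; next at idx=4:; next extra becomes 0; next at idx=5:; next extra becomes 0; next at idx=6:; next extra becomes 0; next at idx=7:; next extra becomes 0; next at idx=8:; next extra becomes 0; next final value 21
score_new: delta becomes 8; next count becomes -3; next ((count * delta) == (6 + delta)) evaluates to false; next count becomes 8; next (!((-(base * step)) == abs(9))) evaluates to true; next total becomes 4; next base becomes 8; next extra becomes 0; next at idx=3:; next extra becomes 0; next at idx=4:; next extra becomes 0; next at idx=5:; next extra becomes 0; next at idx=6:; next extra becomes 0; next at idx=7:; next extra becomes 0; next at idx=8:; next extra becomes 0; next final value 24
verdict: not equivalent; witness: base=-4, step=-3


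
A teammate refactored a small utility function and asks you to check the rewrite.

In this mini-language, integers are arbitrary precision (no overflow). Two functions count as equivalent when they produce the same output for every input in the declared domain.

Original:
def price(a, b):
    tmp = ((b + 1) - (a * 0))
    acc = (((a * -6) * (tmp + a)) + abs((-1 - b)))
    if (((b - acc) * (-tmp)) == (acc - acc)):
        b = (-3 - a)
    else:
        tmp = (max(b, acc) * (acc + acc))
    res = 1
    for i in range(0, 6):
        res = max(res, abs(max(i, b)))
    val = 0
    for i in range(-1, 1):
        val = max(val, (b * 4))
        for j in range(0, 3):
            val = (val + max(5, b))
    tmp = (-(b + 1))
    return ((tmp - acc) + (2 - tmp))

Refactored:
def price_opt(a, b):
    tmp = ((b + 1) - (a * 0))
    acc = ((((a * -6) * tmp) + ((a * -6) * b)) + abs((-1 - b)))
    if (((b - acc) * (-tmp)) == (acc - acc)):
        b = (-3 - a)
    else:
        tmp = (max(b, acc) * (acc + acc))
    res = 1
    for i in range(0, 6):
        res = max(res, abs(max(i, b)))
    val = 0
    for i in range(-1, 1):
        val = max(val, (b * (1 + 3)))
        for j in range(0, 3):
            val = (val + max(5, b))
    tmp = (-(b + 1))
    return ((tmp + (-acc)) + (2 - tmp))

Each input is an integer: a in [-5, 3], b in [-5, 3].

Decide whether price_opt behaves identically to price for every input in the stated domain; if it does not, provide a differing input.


Evaluate both at a=-5, b=-4.
price: tmp=-3, then acc=-237, then (((b - acc) * (-tmp)) == (acc - acc)) is false, then tmp=1896, then res=1, then (i=0), then res=1, then (i=1), then res=1, then (i=2), then res=2, then (i=3), then res=3, then (i=4), then res=4, then (i=5), then res=5, then val=0, then (i=-1), then val=0, then (j=0), then val=5, then (j=1), then val=10, then (j=2), then val=15, then (i=0), then val=15, then (j=0), then val=20, then (j=1), then val=25, then (j=2), then val=30, then tmp=3, then returns 239
price_opt: tmp=-3, then acc=-207, then (((b - acc) * (-tmp)) == (acc - acc)) is false, then tmp=1656, then res=1, then (i=0), then res=1, then (i=1), then res=1, then (i=2), then res=2, then (i=3), then res=3, then (i=4), then res=4, then (i=5), then res=5, then val=0, then (i=-1), then val=0, then (j=0), then val=5, then (j=1), then val=10, then (j=2), then val=15, then (i=0), then val=15, then (j=0), then val=20, then (j=1), then val=25, then (j=2), then val=30, then tmp=3, then returns 209
239 against 209: the behavior changed.
verdict: not equivalent; witness: a=-5, b=-4


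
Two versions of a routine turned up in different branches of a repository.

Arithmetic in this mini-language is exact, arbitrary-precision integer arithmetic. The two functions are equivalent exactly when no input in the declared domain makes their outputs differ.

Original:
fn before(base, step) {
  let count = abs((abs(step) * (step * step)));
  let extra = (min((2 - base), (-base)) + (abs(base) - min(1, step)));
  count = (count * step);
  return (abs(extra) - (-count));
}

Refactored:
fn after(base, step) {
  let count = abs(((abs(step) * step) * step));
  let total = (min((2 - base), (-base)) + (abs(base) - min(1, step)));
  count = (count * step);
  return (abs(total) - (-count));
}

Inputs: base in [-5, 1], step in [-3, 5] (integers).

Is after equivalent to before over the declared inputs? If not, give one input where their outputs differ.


Differences: local variable names differ — yet all 63 inputs agree.
verdict: equivalent


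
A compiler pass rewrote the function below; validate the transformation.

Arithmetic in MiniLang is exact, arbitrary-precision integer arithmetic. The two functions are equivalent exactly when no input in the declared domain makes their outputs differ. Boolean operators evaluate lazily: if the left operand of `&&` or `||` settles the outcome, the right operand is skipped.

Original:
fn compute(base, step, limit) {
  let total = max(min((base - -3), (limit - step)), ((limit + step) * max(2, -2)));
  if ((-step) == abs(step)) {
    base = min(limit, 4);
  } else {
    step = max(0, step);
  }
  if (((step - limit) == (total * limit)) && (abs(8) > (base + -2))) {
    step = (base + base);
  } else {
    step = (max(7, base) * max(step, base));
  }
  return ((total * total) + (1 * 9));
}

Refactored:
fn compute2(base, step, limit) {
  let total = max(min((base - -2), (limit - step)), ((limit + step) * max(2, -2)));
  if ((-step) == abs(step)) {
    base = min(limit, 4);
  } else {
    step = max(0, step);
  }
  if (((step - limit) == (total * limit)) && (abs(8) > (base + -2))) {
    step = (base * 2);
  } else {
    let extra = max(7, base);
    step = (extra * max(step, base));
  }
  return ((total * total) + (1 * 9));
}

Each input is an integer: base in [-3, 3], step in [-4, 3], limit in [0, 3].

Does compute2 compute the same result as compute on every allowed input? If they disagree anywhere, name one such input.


Consider the input base=-3, step=-4, limit=0.
compute: total becomes 0; next ((-step) == abs(step)) evaluates to true; next base becomes 0; next (((step - limit) == (total * limit)) && (abs(8) > (base + -2))) evaluates to false; next step becomes 0; next final value 9
compute2: total becomes -1; next ((-step) == abs(step)) evaluates to true; next base becomes 0; next (((step - limit) == (total * limit)) && (abs(8) > (base + -2))) evaluates to false; next extra becomes 7; next step becomes 0; next final value 10
9 and 10 differ, so these are not the same function on this domain.
verdict: not equivalent; witness: base=-3, step=-4, limit=0


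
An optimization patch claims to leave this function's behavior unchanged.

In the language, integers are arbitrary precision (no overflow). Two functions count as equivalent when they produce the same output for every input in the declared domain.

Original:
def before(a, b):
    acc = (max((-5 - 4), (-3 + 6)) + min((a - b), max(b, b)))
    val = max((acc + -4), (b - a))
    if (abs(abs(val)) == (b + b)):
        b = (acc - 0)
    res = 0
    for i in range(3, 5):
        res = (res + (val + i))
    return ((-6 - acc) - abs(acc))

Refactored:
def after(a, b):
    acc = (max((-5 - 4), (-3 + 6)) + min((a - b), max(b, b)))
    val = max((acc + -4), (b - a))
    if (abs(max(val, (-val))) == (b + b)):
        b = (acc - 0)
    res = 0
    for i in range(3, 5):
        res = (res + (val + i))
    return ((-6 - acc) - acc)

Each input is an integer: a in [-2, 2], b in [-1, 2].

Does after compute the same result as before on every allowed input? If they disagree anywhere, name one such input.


At a=-2, b=2: before gives -6, after gives -4.
verdict: not equivalent; witness: a=-2, b=2


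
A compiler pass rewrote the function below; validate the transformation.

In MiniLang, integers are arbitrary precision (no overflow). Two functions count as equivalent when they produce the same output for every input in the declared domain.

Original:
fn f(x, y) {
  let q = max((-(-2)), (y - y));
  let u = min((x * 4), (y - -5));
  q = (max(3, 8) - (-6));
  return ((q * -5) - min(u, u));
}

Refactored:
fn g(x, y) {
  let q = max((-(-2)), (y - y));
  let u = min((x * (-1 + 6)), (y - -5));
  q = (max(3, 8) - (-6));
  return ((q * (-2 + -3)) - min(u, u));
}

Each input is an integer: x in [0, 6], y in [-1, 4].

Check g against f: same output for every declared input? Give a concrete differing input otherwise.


Not equivalent: x=1, y=0 separates them (-74 vs -75).
f: q becomes 2; next u becomes 4; next q becomes 14; next final value -74
g: q becomes 2; next u becomes 5; next q becomes 14; next final value -75
verdict: not equivalent; witness: x=1, y=0


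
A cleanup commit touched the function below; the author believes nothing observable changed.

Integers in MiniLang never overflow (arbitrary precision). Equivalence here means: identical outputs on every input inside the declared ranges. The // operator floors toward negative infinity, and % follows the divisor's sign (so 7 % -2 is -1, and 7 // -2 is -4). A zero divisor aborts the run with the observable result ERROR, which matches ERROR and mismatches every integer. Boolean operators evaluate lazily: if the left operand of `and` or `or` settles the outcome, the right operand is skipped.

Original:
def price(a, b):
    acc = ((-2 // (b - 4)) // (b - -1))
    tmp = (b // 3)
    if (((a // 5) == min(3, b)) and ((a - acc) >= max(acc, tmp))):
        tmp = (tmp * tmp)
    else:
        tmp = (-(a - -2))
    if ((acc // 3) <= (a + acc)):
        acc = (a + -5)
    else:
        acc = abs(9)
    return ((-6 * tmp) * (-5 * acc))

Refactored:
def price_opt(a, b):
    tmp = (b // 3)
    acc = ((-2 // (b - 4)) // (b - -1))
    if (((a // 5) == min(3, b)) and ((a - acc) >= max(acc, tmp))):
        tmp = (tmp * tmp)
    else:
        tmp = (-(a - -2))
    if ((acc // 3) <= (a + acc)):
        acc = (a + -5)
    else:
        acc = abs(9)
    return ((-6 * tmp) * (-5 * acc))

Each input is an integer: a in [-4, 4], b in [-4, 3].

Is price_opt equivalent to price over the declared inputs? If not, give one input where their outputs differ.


Behavior is preserved: although same computation, different form, the outputs never diverge.
Spot check at a=-3, b=2 — price: acc becomes 0; next tmp becomes 0; next (((a // 5) == min(3, b)) and ((a - acc) >= max(acc, tmp))) evaluates to false; next tmp becomes 1; next ((acc // 3) <= (a + acc)) evaluates to false; next acc becomes 9; next final value 270. price_opt: tmp becomes 0; next acc becomes 0; next (((a // 5) == min(3, b)) and ((a - acc) >= max(acc, tmp))) evaluates to false; next tmp becomes 1; next ((acc // 3) <= (a + acc)) evaluates to false; next acc becomes 9; next final value 270. Both give 270.
Checked all 72 inputs in the declared domain: the outputs agree on every one.
verdict: equivalent


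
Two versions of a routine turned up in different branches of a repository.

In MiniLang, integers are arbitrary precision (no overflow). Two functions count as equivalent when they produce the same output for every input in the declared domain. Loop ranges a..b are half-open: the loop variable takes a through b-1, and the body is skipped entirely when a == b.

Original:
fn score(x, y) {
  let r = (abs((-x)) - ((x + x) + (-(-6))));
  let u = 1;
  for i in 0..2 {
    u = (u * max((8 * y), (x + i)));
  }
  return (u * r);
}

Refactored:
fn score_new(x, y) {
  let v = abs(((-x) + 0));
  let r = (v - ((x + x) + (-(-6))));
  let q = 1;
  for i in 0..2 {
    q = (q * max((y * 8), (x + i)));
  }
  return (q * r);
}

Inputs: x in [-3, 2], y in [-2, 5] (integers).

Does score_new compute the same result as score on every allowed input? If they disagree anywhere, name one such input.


Equivalent — the differences include constant usage differs; also arithmetic usage differs; also statement counts differ; also local variable names differ, yet no declared input distinguishes the two.
Tracing x=1, y=3: score: r becomes -7; next u becomes 1; next at i=0:; next u becomes 24; next at i=1:; next u becomes 576; next final value -4032 | score_new: v becomes 1; next r becomes -7; next q becomes 1; next at i=0:; next q becomes 24; next at i=1:; next q becomes 576; next final value -4032 — matching result -4032.
Every one of the 48 inputs gives matching results.
verdict: equivalent


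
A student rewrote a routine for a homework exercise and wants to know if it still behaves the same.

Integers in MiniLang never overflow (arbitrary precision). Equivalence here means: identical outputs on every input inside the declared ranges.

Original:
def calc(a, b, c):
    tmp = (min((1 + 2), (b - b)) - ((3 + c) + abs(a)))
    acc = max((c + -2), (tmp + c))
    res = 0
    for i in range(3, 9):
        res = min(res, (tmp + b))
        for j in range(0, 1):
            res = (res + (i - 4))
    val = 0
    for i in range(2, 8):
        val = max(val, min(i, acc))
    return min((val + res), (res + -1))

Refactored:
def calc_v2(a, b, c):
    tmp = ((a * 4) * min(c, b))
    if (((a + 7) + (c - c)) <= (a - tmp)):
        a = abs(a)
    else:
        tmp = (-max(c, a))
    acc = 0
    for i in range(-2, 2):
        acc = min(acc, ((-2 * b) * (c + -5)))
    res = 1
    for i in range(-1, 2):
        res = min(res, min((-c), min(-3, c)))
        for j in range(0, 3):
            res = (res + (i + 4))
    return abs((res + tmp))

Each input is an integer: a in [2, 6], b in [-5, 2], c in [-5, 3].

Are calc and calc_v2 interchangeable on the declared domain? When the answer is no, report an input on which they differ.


Evaluate both at a=2, b=-5, c=-5.
calc: tmp = 0; acc = -5; res = 0; [i=3]; res = -5; [j=0]; res = -6; [i=4]; res = -6; [j=0]; res = -6; [i=5]; res = -6; [j=0]; res = -5; [i=6]; res = -5; [j=0]; res = -3; [i=7]; res = -5; [j=0]; res = -2; [i=8]; res = -5; [j=0]; res = -1; val = 0; [i=2]; val = 0; [i=3]; val = 0; [i=4]; val = 0; [i=5]; val = 0; [i=6]; val = 0; [i=7]; val = 0; return -2
calc_v2: tmp = -40; (((a + 7) + (c - c)) <= (a - tmp)) -> true; a = 2; acc = 0; [i=-2]; acc = -100; [i=-1]; acc = -100; [i=0]; acc = -100; [i=1]; acc = -100; res = 1; [i=-1]; res = -5; [j=0]; res = -2; [j=1]; res = 1; [j=2]; res = 4; [i=0]; res = -5; [j=0]; res = -1; [j=1]; res = 3; [j=2]; res = 7; [i=1]; res = -5; [j=0]; res = 0; [j=1]; res = 5; [j=2]; res = 10; return 30
-2 and 30 differ, so these are not the same function on this domain.
verdict: not equivalent; witness: a=2, b=-5, c=-5


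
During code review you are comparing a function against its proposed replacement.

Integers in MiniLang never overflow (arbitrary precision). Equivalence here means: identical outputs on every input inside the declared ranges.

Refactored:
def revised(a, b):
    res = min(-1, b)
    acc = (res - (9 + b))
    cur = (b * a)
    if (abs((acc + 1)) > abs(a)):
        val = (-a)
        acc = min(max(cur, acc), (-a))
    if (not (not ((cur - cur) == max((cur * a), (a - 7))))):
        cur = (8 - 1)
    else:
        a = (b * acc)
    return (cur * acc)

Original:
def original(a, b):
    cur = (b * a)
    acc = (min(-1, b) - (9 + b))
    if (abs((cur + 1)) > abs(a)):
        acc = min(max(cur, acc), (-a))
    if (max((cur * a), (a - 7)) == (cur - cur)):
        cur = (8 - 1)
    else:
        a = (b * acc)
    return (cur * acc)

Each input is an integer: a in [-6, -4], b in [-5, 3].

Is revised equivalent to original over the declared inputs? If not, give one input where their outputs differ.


These are not equivalent — on a=-6, b=0 the outputs split (-70 vs 0).
original: cur becomes 0; next acc becomes -10; next (abs((cur + 1)) > abs(a)) evaluates to false; next (max((cur * a), (a - 7)) == (cur - cur)) evaluates to true; next cur becomes 7; next final value -70
revised: res becomes -1; next acc becomes -10; next cur becomes 0; next (abs((acc + 1)) > abs(a)) evaluates to true; next val becomes 6; next acc becomes 0; next (not (not ((cur - cur) == max((cur * a), (a - 7))))) evaluates to true; next cur becomes 7; next final value 0
verdict: not equivalent; witness: a=-6, b=0


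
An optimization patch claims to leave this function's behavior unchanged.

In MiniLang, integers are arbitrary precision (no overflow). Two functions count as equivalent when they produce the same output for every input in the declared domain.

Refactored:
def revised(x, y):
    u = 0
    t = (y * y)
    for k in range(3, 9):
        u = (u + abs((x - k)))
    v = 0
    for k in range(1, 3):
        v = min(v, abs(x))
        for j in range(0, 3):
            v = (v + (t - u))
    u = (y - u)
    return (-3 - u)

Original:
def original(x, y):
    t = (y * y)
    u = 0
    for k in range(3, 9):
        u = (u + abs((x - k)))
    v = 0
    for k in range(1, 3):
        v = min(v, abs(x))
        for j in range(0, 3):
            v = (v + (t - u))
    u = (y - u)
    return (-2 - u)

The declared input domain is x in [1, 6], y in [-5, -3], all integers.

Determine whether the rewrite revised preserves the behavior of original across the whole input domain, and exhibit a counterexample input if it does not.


Take x=1, y=-5.
original: t becomes 25; next u becomes 0; next at k=3:; next u becomes 2; next at k=4:; next u becomes 5; next at k=5:; next u becomes 9; next at k=6:; next u becomes 14; next at k=7:; next u becomes 20; next at k=8:; next u becomes 27; next v becomes 0; next at k=1:; next v becomes 0; next at j=0:; next v becomes -2; next at j=1:; next v becomes -4; next at j=2:; next v becomes -6; next at k=2:; next v becomes -6; next at j=0:; next v becomes -8; next at j=1:; next v becomes -10; next at j=2:; next v becomes -12; next u becomes -32; next final value 30
revised: u becomes 0; next t becomes 25; next at k=3:; next u becomes 2; next at k=4:; next u becomes 5; next at k=5:; next u becomes 9; next at k=6:; next u becomes 14; next at k=7:; next u becomes 20; next at k=8:; next u becomes 27; next v becomes 0; next at k=1:; next v becomes 0; next at j=0:; next v becomes -2; next at j=1:; next v becomes -4; next at j=2:; next v becomes -6; next at k=2:; next v becomes -6; next at j=0:; next v becomes -8; next at j=1:; next v becomes -10; next at j=2:; next v becomes -12; next u becomes -32; next final value 29
30 against 29: the behavior changed.
verdict: not equivalent; witness: x=1, y=-5


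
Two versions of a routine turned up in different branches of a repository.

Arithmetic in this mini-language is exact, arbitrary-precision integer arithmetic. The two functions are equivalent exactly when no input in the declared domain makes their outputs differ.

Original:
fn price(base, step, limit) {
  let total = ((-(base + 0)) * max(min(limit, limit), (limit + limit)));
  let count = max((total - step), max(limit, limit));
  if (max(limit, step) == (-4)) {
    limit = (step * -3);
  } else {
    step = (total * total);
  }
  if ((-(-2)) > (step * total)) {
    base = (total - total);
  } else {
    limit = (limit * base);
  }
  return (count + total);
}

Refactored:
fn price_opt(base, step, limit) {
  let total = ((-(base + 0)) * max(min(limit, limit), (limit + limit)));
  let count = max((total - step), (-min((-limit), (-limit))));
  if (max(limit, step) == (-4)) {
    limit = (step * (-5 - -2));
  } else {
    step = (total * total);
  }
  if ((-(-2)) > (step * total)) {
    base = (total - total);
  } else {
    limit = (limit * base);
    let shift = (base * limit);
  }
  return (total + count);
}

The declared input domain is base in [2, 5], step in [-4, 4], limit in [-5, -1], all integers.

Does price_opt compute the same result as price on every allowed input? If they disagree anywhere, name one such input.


Reading the diff, among the changes: arithmetic usage differs, and local variable names differ, and statement counts differ, and constant usage differs, and min/max/abs usage differs.
Spot check at base=4, step=-1, limit=-3 — price: total = 12; count = 13; (max(limit, step) == (-4)) -> false; step = 144; ((-(-2)) > (step * total)) -> false; limit = -12; return 25. price_opt: total = 12; count = 13; (max(limit, step) == (-4)) -> false; step = 144; ((-(-2)) > (step * total)) -> false; limit = -12; shift = -48; return 25. Both give 25.
Checked all 180 inputs in the declared domain: the outputs agree on every one.
verdict: equivalent


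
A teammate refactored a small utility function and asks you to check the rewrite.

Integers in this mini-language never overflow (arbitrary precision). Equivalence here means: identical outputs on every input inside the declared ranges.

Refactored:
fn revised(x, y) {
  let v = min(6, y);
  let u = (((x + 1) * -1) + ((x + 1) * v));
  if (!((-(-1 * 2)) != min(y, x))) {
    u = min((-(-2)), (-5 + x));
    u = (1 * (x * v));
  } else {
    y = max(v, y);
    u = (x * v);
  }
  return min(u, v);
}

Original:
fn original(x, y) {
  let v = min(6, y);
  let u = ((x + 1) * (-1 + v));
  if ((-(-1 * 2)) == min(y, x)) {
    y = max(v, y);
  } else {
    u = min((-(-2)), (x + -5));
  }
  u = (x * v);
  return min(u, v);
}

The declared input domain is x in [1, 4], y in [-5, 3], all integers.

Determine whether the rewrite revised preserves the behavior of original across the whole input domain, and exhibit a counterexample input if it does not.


The edit looks behavioral (`((-(-1 * 2)) == min(y, x))` became `((-(-1 * 2)) != min(y, x))`), but over these ranges it never changes the outcome; all 36 inputs agree.
verdict: equivalent


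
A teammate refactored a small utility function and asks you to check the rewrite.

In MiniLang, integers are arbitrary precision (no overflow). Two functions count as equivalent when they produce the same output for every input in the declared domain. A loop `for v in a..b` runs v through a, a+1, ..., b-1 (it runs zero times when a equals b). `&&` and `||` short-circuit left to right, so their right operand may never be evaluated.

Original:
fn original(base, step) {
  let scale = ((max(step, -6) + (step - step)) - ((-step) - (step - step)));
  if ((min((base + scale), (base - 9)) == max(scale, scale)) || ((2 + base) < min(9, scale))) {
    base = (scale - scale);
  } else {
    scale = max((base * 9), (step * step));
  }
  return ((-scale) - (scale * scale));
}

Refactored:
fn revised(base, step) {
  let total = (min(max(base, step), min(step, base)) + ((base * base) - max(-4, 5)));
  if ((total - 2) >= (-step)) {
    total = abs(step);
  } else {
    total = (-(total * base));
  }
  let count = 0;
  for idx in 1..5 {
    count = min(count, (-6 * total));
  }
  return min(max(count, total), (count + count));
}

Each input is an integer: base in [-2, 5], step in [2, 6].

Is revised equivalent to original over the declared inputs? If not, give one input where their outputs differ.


The rewrite breaks on base=-2, step=2, where the results are -20 and 0.
original: scale=4, then ((min((base + scale), (base - 9)) == max(scale, scale)) || ((2 + base) < min(9, scale))) is true, then base=0, then returns -20
revised: total=-3, then ((total - 2) >= (-step)) is false, then total=-6, then count=0, then (idx=1), then count=0, then (idx=2), then count=0, then (idx=3), then count=0, then (idx=4), then count=0, then returns 0
verdict: not equivalent; witness: base=-2, step=2


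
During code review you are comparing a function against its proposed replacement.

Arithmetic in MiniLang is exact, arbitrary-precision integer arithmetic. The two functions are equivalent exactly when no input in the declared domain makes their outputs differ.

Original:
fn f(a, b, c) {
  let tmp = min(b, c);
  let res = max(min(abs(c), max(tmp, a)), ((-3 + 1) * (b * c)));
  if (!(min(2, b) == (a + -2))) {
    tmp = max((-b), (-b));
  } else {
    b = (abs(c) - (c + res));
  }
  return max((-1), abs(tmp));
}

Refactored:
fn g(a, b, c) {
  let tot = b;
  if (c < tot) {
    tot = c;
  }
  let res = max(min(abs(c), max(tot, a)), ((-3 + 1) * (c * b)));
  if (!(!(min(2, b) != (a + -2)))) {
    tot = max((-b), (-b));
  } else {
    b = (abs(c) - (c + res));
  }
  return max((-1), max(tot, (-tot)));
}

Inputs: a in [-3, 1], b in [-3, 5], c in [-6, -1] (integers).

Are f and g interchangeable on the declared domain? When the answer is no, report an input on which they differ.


Comparing the listings, the differences include: statement counts differ, and branching structure differs, and min/max/abs usage differs, and boolean connective usage differs, and comparison usage differs, and local variable names differ.
Tracing a=-1, b=2, c=-1: f: tmp = -1; res = 4; (!(min(2, b) == (a + -2))) -> true; tmp = -2; return 2 | g: tot = 2; (c < tot) -> true; tot = -1; res = 4; (!(!(min(2, b) != (a + -2)))) -> true; tot = -2; return 2 — matching result 2.
An exhaustive pass over the 270 declared inputs shows identical outputs.
verdict: equivalent


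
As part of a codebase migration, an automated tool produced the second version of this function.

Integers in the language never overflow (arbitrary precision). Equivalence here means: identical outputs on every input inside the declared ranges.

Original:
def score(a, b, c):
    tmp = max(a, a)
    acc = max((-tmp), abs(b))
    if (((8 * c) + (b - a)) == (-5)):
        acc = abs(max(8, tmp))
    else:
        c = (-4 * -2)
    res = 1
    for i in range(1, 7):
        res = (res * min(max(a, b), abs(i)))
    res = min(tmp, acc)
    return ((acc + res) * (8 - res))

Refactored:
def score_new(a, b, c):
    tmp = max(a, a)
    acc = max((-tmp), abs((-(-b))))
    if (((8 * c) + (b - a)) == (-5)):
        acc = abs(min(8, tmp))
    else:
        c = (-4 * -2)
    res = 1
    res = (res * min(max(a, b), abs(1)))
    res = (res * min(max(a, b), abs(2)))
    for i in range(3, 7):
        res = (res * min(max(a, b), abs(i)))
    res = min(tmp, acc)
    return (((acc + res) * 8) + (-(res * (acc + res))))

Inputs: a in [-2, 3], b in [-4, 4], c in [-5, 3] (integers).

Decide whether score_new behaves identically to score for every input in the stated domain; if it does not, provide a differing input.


Consider the input a=-2, b=1, c=-1.
score: tmp becomes -2; next acc becomes 2; next (((8 * c) + (b - a)) == (-5)) evaluates to true; next acc becomes 8; next res becomes 1; next at i=1:; next res becomes 1; next at i=2:; next res becomes 1; next at i=3:; next res becomes 1; next at i=4:; next res becomes 1; next at i=5:; next res becomes 1; next at i=6:; next res becomes 1; next res becomes -2; next final value 60
score_new: tmp becomes -2; next acc becomes 2; next (((8 * c) + (b - a)) == (-5)) evaluates to true; next acc becomes 2; next res becomes 1; next res becomes 1; next res becomes 1; next at i=3:; next res becomes 1; next at i=4:; next res becomes 1; next at i=5:; next res becomes 1; next at i=6:; next res becomes 1; next res becomes -2; next final value 0
60 and 0 differ, so these are not the same function on this domain.
verdict: not equivalent; witness: a=-2, b=1, c=-1


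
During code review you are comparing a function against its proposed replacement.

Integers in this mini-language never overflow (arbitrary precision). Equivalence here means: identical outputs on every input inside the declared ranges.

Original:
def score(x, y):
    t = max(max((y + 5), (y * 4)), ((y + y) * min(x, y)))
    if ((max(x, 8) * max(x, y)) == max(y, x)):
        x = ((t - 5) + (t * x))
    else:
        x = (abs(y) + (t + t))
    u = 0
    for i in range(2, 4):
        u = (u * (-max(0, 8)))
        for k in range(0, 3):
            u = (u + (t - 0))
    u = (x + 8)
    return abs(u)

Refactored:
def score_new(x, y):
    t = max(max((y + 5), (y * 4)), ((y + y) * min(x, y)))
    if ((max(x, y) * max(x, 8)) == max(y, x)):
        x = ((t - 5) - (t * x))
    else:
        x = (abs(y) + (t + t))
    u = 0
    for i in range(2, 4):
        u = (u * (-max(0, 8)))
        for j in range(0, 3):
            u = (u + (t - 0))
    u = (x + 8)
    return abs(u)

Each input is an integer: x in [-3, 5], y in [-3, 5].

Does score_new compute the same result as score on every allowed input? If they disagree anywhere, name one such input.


Run the pair on x=-3, y=0.
score: t becomes 5; next ((max(x, 8) * max(x, y)) == max(y, x)) evaluates to true; next x becomes -15; next u becomes 0; next at i=2:; next u becomes 0; next at k=0:; next u becomes 5; next at k=1:; next u becomes 10; next at k=2:; next u becomes 15; next at i=3:; next u becomes -120; next at k=0:; next u becomes -115; next at k=1:; next u becomes -110; next at k=2:; next u becomes -105; next u becomes -7; next final value 7
score_new: t becomes 5; next ((max(x, y) * max(x, 8)) == max(y, x)) evaluates to true; next x becomes 15; next u becomes 0; next at i=2:; next u becomes 0; next at j=0:; next u becomes 5; next at j=1:; next u becomes 10; next at j=2:; next u becomes 15; next at i=3:; next u becomes -120; next at j=0:; next u becomes -115; next at j=1:; next u becomes -110; next at j=2:; next u becomes -105; next u becomes 23; next final value 23
7 against 23: the behavior changed.
verdict: not equivalent; witness: x=-3, y=0


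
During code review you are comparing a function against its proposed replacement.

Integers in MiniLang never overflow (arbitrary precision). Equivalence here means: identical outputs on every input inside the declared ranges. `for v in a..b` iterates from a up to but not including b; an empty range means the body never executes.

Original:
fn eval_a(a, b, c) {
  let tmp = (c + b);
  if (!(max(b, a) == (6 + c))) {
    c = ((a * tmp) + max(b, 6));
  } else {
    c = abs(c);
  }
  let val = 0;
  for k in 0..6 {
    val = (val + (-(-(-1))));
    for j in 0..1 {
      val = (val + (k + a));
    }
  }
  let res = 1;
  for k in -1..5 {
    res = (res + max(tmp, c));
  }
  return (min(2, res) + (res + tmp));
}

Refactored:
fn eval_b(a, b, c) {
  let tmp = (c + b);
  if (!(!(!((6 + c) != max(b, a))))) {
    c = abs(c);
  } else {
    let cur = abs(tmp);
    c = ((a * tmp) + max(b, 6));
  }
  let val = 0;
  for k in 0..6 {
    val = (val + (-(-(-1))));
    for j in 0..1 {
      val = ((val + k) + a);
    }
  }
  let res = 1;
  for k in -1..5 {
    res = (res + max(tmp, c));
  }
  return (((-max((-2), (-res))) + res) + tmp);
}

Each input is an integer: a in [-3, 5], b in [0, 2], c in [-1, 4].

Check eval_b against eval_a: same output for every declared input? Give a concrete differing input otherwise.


The two versions differ — the changes include local variable names differ; also statement counts differ; also min/max/abs usage differs; also boolean connective usage differs; also comparison usage differs.
Tracing a=-2, b=0, c=4: eval_a: tmp = 4; (!(max(b, a) == (6 + c))) -> true; c = -2; val = 0; [k=0]; val = -1; [j=0]; val = -3; [k=1]; val = -4; [j=0]; val = -5; [k=2]; val = -6; [j=0]; val = -6; [k=3]; val = -7; [j=0]; val = -6; [k=4]; val = -7; [j=0]; val = -5; [k=5]; val = -6; [j=0]; val = -3; res = 1; [k=-1]; res = 5; [k=0]; res = 9; [k=1]; res = 13; [k=2]; res = 17; [k=3]; res = 21; [k=4]; res = 25; return 31 | eval_b: tmp = 4; (!(!(!((6 + c) != max(b, a))))) -> false; cur = 4; c = -2; val = 0; [k=0]; val = -1; [j=0]; val = -3; [k=1]; val = -4; [j=0]; val = -5; [k=2]; val = -6; [j=0]; val = -6; [k=3]; val = -7; [j=0]; val = -6; [k=4]; val = -7; [j=0]; val = -5; [k=5]; val = -6; [j=0]; val = -3; res = 1; [k=-1]; res = 5; [k=0]; res = 9; [k=1]; res = 13; [k=2]; res = 17; [k=3]; res = 21; [k=4]; res = 25; return 31 — matching result 31.
Checked all 162 inputs in the declared domain: the outputs agree on every one.
verdict: equivalent


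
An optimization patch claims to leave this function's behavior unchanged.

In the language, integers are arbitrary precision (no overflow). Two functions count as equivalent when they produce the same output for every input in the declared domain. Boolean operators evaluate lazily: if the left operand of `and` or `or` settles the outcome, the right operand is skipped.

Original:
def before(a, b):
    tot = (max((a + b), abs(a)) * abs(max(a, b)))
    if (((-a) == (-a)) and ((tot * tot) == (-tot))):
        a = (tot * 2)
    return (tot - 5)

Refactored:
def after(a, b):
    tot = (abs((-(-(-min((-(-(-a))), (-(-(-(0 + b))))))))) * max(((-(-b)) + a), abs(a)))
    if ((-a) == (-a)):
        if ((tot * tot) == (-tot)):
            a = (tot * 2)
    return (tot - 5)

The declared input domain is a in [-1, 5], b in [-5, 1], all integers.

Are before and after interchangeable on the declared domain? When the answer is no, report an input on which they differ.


Reading the diff, among the changes: boolean connective usage differs; and min/max/abs usage differs; and branching structure differs; and constant usage differs; and arithmetic usage differs; and statement counts differ.
One worked example (a=2, b=-5) — before: tot becomes 4; next (((-a) == (-a)) and ((tot * tot) == (-tot))) evaluates to false; next final value -1; after: tot becomes 4; next ((-a) == (-a)) evaluates to true; next ((tot * tot) == (-tot)) evaluates to false; next final value -1; agreement on -1.
An exhaustive pass over the 49 declared inputs shows identical outputs.
verdict: equivalent
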